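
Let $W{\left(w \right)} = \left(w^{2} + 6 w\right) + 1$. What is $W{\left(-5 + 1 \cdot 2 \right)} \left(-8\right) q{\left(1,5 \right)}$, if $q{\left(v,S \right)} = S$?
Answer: $320$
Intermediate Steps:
$W{\left(w \right)} = 1 + w^{2} + 6 w$
$W{\left(-5 + 1 \cdot 2 \right)} \left(-8\right) q{\left(1,5 \right)} = \left(1 + \left(-5 + 1 \cdot 2\right)^{2} + 6 \left(-5 + 1 \cdot 2\right)\right) \left(-8\right) 5 = \left(1 + \left(-5 + 2\right)^{2} + 6 \left(-5 + 2\right)\right) \left(-8\right) 5 = \left(1 + \left(-3\right)^{2} + 6 \left(-3\right)\right) \left(-8\right) 5 = \left(1 + 9 - 18\right) \left(-8\right) 5 = \left(-8\right) \left(-8\right) 5 = 64 \cdot 5 = 320$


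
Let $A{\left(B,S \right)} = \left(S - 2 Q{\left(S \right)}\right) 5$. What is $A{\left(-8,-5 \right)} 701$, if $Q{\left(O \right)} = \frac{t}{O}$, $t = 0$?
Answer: $-17525$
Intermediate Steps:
$Q{\left(O \right)} = 0$ ($Q{\left(O \right)} = \frac{0}{O} = 0$)
$A{\left(B,S \right)} = 5 S$ ($A{\left(B,S \right)} = \left(S - 0\right) 5 = \left(S + 0\right) 5 = S 5 = 5 S$)
$A{\left(-8,-5 \right)} 701 = 5 \left(-5\right) 701 = \left(-25\right) 701 = -17525$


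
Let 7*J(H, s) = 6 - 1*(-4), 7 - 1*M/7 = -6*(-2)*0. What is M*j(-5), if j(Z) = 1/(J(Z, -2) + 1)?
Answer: 343/17 ≈ 20.176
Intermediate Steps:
M = 49 (M = 49 - 7*(-6*(-2))*0 = 49 - 84*0 = 49 - 7*0 = 49 + 0 = 49)
J(H, s) = 10/7 (J(H, s) = (6 - 1*(-4))/7 = (6 + 4)/7 = (⅐)*10 = 10/7)
j(Z) = 7/17 (j(Z) = 1/(10/7 + 1) = 1/(17/7) = 7/17)
M*j(-5) = 49*(7/17) = 343/17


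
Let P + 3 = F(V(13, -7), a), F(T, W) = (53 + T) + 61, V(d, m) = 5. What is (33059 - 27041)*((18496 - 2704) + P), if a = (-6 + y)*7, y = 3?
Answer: 95734344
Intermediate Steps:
a = -21 (a = (-6 + 3)*7 = -3*7 = -21)
F(T, W) = 114 + T
P = 116 (P = -3 + (114 + 5) = -3 + 119 = 116)
(33059 - 27041)*((18496 - 2704) + P) = (33059 - 27041)*((18496 - 2704) + 116) = 6018*(15792 + 116) = 6018*15908 = 95734344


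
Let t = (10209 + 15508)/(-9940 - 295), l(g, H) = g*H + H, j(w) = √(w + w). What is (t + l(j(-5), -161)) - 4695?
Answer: -49726877/10235 - 161*I*√10 ≈ -4858.5 - 509.13*I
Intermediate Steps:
j(w) = √2*√w (j(w) = √(2*w) = √2*√w)
l(g, H) = H + H*g (l(g, H) = H*g + H = H + H*g)
t = -25717/10235 (t = 25717/(-10235) = 25717*(-1/10235) = -25717/10235 ≈ -2.5127)
(t + l(j(-5), -161)) - 4695 = (-25717/10235 - 161*(1 + √2*√(-5))) - 4695 = (-25717/10235 - 161*(1 + √2*(I*√5))) - 4695 = (-25717/10235 - 161*(1 + I*√10)) - 4695 = (-25717/10235 + (-161 - 161*I*√10)) - 4695 = (-1673552/10235 - 161*I*√10) - 4695 = -49726877/10235 - 161*I*√10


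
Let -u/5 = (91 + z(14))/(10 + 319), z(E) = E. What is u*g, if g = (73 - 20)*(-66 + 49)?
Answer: 67575/47 ≈ 1437.8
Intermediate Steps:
g = -901 (g = 53*(-17) = -901)
u = -75/47 (u = -5*(91 + 14)/(10 + 319) = -525/329 = -5*15/47 = -75/47 ≈ -1.5957)
u*g = -75/47*(-901) = 67575/47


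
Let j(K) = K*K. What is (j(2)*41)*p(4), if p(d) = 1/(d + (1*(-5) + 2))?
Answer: 164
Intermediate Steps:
p(d) = 1/(-3 + d) (p(d) = 1/(d + (-5 + 2)) = 1/(d - 3) = 1/(-3 + d))
j(K) = K²
(j(2)*41)*p(4) = (2²*41)/(-3 + 4) = (4*41)/1 = 164*1 = 164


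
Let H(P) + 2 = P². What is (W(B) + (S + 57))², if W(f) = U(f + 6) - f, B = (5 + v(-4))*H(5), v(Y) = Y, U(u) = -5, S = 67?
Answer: 9216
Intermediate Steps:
H(P) = -2 + P²
B = 23 (B = (5 - 4)*(-2 + 5²) = 1*(-2 + 25) = 1*23 = 23)
W(f) = -5 - f
(W(B) + (S + 57))² = ((-5 - 1*23) + (67 + 57))² = ((-5 - 23) + 124)² = (-28 + 124)² = 96² = 9216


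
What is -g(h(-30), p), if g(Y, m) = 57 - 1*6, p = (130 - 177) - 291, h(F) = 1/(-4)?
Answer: -51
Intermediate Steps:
h(F) = -1/4
p = -338 (p = -47 - 291 = -338)
g(Y, m) = 51 (g(Y, m) = 57 - 6 = 51)
-g(h(-30), p) = -1*51 = -51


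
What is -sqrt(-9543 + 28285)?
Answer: -sqrt(18742) ≈ -136.90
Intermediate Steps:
-sqrt(-9543 + 28285) = -sqrt(18742)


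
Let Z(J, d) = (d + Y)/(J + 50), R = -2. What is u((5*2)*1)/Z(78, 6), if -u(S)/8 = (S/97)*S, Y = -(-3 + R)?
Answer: -102400/1067 ≈ -95.970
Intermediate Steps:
Y = 5 (Y = -(-3 - 2) = -1*(-5) = 5)
u(S) = -8*S²/97 (u(S) = -8*S/97*S = -8*S²/97)
Z(J, d) = (5 + d)/(50 + J) (Z(J, d) = (d + 5)/(J + 50) = (5 + d)/(50 + J))
u((5*2)*1)/Z(78, 6) = (-8*((5*2)*1)²/97)/(((5 + 6)/(50 + 78))) = (-8*(10*1)²/97)/((11/128)) = (-8/97*10²)/(((1/128)*11)) = (-8/97*100)/(11/128) = -800/97*128/11 = -102400/1067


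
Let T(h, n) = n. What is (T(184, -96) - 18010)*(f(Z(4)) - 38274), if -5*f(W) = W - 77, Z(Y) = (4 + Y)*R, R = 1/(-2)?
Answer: 3463478634/5 ≈ 6.9270e+8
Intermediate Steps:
R = -1/2 ≈ -0.50000
Z(Y) = -2 - Y/2 (Z(Y) = (4 + Y)*(-1/2) = -2 - Y/2)
f(W) = 77/5 - W/5 (f(W) = -(W - 77)/5 = -(-77 + W)/5 = 77/5 - W/5)
(T(184, -96) - 18010)*(f(Z(4)) - 38274) = (-96 - 18010)*((77/5 - (-2 - 1/2*4)/5) - 38274) = -18106*((77/5 - (-2 - 2)/5) - 38274) = -18106*((77/5 - 1/5*(-4)) - 38274) = -18106*((77/5 + 4/5) - 38274) = -18106*(81/5 - 38274) = -18106*(-191289/5) = 3463478634/5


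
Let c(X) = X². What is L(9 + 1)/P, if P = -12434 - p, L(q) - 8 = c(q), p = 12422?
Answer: -27/6214 ≈ -0.0043450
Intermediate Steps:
L(q) = 8 + q²
P = -24856 (P = -12434 - 1*12422 = -12434 - 12422 = -24856)
L(9 + 1)/P = (8 + (9 + 1)²)/(-24856) = -(8 + 10²)/24856 = -(8 + 100)/24856 = -1/24856*108 = -27/6214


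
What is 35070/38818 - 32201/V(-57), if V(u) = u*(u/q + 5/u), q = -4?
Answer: 2556577351/62671661 ≈ 40.793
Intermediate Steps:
V(u) = u*(5/u - u/4) (V(u) = u*(u/(-4) + 5/u) = u*(u*(-1/4) + 5/u) = u*(-u/4 + 5/u) = u*(5/u - u/4))
35070/38818 - 32201/V(-57) = 35070/38818 - 32201/(5 - 1/4*(-57)**2) = 35070*(1/38818) - 32201/(5 - 1/4*3249) = 17535/19409 - 32201/(5 - 3249/4) = 17535/19409 - 32201/(-3229/4) = 17535/19409 - 32201*(-4/3229) = 17535/19409 + 128804/3229 = 2556577351/62671661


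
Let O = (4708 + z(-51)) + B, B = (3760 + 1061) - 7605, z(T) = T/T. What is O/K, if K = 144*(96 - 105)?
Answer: -1925/1296 ≈ -1.4853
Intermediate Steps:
z(T) = 1
B = -2784 (B = 4821 - 7605 = -2784)
K = -1296 (K = 144*(-9) = -1296)
O = 1925 (O = (4708 + 1) - 2784 = 4709 - 2784 = 1925)
O/K = 1925/(-1296) = 1925*(-1/1296) = -1925/1296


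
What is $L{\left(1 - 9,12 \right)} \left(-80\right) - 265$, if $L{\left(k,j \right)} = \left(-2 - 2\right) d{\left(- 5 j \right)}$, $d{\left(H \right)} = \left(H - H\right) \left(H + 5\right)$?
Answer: $-265$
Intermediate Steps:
$d{\left(H \right)} = 0$ ($d{\left(H \right)} = 0 \left(5 + H\right) = 0$)
$L{\left(k,j \right)} = 0$ ($L{\left(k,j \right)} = \left(-2 - 2\right) 0 = \left(-4\right) 0 = 0$)
$L{\left(1 - 9,12 \right)} \left(-80\right) - 265 = 0 \left(-80\right) - 265 = 0 - 265 = -265$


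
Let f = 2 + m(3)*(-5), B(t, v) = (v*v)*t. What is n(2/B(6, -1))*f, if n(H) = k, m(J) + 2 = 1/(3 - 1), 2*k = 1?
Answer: 19/4 ≈ 4.7500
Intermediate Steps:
k = 1/2 (k = (1/2)*1 = 1/2 ≈ 0.50000)
B(t, v) = t*v**2 (B(t, v) = v**2*t = t*v**2)
m(J) = -3/2 (m(J) = -2 + 1/(3 - 1) = -2 + 1/2 = -3/2)
n(H) = 1/2
f = 19/2 (f = 2 - 3/2*(-5) = 2 + 15/2 = 19/2 ≈ 9.5000)
n(2/B(6, -1))*f = (1/2)*(19/2) = 19/4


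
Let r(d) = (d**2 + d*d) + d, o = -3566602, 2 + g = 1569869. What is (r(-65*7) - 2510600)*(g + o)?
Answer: 4187163278675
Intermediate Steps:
g = 1569867 (g = -2 + 1569869 = 1569867)
r(d) = d + 2*d**2 (r(d) = (d**2 + d**2) + d = 2*d**2 + d = d + 2*d**2)
(r(-65*7) - 2510600)*(g + o) = ((-65*7)*(1 + 2*(-65*7)) - 2510600)*(1569867 - 3566602) = (-455*(1 + 2*(-455)) - 2510600)*(-1996735) = (-455*(1 - 910) - 2510600)*(-1996735) = (-455*(-909) - 2510600)*(-1996735) = (413595 - 2510600)*(-1996735) = -2097005*(-1996735) = 4187163278675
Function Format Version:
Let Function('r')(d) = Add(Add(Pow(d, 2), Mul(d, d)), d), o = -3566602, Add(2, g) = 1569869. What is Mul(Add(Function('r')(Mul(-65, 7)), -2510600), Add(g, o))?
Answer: 4187163278675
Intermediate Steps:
g = 1569867 (g = Add(-2, 1569869) = 1569867)
Function('r')(d) = Add(d, Mul(2, Pow(d, 2))) (Function('r')(d) = Add(Add(Pow(d, 2), Pow(d, 2)), d) = Add(Mul(2, Pow(d, 2)), d) = Add(d, Mul(2, Pow(d, 2))))
Mul(Add(Function('r')(Mul(-65, 7)), -2510600), Add(g, o)) = Mul(Add(Mul(Mul(-65, 7), Add(1, Mul(2, Mul(-65, 7)))), -2510600), Add(1569867, -3566602)) = Mul(Add(Mul(-455, Add(1, Mul(2, -455))), -2510600), -1996735) = Mul(Add(Mul(-455, Add(1, -910)), -2510600), -1996735) = Mul(Add(Mul(-455, -909), -2510600), -1996735) = Mul(Add(413595, -2510600), -1996735) = Mul(-2097005, -1996735) = 4187163278675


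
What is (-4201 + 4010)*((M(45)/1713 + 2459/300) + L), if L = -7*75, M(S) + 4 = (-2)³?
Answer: 16909155701/171300 ≈ 98711.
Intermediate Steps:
M(S) = -12 (M(S) = -4 + (-2)³ = -4 - 8 = -12)
L = -525
(-4201 + 4010)*((M(45)/1713 + 2459/300) + L) = (-4201 + 4010)*((-12/1713 + 2459/300) - 525) = -191*((-12*1/1713 + 2459*(1/300)) - 525) = -191*((-4/571 + 2459/300) - 525) = -191*(1402889/171300 - 525) = -191*(-88529611/171300) = 16909155701/171300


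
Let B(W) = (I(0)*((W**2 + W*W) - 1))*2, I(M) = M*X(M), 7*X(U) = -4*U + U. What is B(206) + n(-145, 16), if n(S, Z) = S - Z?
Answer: -161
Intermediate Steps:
X(U) = -3*U/7 (X(U) = (-4*U + U)/7 = (-3*U)/7 = -3*U/7)
I(M) = -3*M**2/7 (I(M) = M*(-3*M/7) = -3*M**2/7)
B(W) = 0 (B(W) = ((-3/7*0**2)*((W**2 + W*W) - 1))*2 = ((-3/7*0)*((W**2 + W**2) - 1))*2 = (0*(2*W**2 - 1))*2 = (0*(-1 + 2*W**2))*2 = 0*2 = 0)
B(206) + n(-145, 16) = 0 + (-145 - 1*16) = 0 + (-145 - 16) = 0 - 161 = -161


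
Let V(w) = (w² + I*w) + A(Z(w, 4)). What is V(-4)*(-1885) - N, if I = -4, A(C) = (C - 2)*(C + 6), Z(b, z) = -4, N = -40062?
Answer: 2362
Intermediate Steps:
A(C) = (-2 + C)*(6 + C)
V(w) = -12 + w² - 4*w (V(w) = (w² - 4*w) + (-12 + (-4)² + 4*(-4)) = (w² - 4*w) + (-12 + 16 - 16) = (w² - 4*w) - 12 = -12 + w² - 4*w)
V(-4)*(-1885) - N = (-12 + (-4)² - 4*(-4))*(-1885) - 1*(-40062) = (-12 + 16 + 16)*(-1885) + 40062 = 20*(-1885) + 40062 = -37700 + 40062 = 2362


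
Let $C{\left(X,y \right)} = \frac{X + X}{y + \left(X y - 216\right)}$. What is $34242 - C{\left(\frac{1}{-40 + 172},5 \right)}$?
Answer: $\frac{953536976}{27847} \approx 34242.0$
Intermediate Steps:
$C{\left(X,y \right)} = \frac{2 X}{-216 + y + X y}$ ($C{\left(X,y \right)} = \frac{2 X}{y + \left(-216 + X y\right)} = \frac{2 X}{-216 + y + X y}$)
$34242 - C{\left(\frac{1}{-40 + 172},5 \right)} = 34242 - \frac{2}{\left(-40 + 172\right) \left(-216 + 5 + \frac{1}{-40 + 172} \cdot 5\right)} = 34242 - \frac{2}{132 \left(-216 + 5 + \frac{1}{132} \cdot 5\right)} = 34242 - 2 \cdot \frac{1}{132} \frac{1}{-216 + 5 + \frac{1}{132} \cdot 5} = 34242 - 2 \cdot \frac{1}{132} \frac{1}{-216 + 5 + \frac{5}{132}} = 34242 - 2 \cdot \frac{1}{132} \frac{1}{- \frac{27847}{132}} = 34242 - 2 \cdot \frac{1}{132} \left(- \frac{132}{27847}\right) = 34242 - - \frac{2}{27847} = 34242 + \frac{2}{27847} = \frac{953536976}{27847}$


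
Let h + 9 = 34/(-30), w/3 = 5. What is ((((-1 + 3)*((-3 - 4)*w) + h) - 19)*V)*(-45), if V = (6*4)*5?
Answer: 1291320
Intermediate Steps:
w = 15 (w = 3*5 = 15)
V = 120 (V = 24*5 = 120)
h = -152/15 (h = -9 + 34/(-30) = -9 + 34*(-1/30) = -9 - 17/15 = -152/15 ≈ -10.133)
((((-1 + 3)*((-3 - 4)*w) + h) - 19)*V)*(-45) = ((((-1 + 3)*((-3 - 4)*15) - 152/15) - 19)*120)*(-45) = (((2*(-7*15) - 152/15) - 19)*120)*(-45) = (((2*(-105) - 152/15) - 19)*120)*(-45) = (((-210 - 152/15) - 19)*120)*(-45) = ((-3302/15 - 19)*120)*(-45) = -3587/15*120*(-45) = -28696*(-45) = 1291320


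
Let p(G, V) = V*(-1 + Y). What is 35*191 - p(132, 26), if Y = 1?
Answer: 6685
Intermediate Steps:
p(G, V) = 0 (p(G, V) = V*(-1 + 1) = V*0 = 0)
35*191 - p(132, 26) = 35*191 - 1*0 = 6685 + 0 = 6685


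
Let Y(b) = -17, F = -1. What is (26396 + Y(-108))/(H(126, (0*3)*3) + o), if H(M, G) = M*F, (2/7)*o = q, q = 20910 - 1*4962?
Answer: 2931/6188 ≈ 0.47366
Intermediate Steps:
q = 15948 (q = 20910 - 4962 = 15948)
o = 55818 (o = (7/2)*15948 = 55818)
H(M, G) = -M (H(M, G) = M*(-1) = -M)
(26396 + Y(-108))/(H(126, (0*3)*3) + o) = (26396 - 17)/(-1*126 + 55818) = 26379/(-126 + 55818) = 26379/55692 = 26379*(1/55692) = 2931/6188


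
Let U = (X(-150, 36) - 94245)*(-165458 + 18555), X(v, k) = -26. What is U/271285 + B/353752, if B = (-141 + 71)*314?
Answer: 174964170777317/3427414690 ≈ 51048.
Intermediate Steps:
U = 13848692713 (U = (-26 - 94245)*(-165458 + 18555) = -94271*(-146903) = 13848692713)
B = -21980 (B = -70*314 = -21980)
U/271285 + B/353752 = 13848692713/271285 - 21980/353752 = 13848692713*(1/271285) - 21980*1/353752 = 13848692713/271285 - 785/12634 = 174964170777317/3427414690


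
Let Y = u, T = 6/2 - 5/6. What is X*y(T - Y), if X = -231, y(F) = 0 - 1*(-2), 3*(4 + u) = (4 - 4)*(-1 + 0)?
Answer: -462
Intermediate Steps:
T = 13/6 (T = 6*(½) - 5*⅙ = 3 - ⅚ = 13/6 ≈ 2.1667)
u = -4 (u = -4 + ((4 - 4)*(-1 + 0))/3 = -4 + (0*(-1))/3 = -4 + (⅓)*0 = -4 + 0 = -4)
Y = -4
y(F) = 2 (y(F) = 0 + 2 = 2)
X*y(T - Y) = -231*2 = -462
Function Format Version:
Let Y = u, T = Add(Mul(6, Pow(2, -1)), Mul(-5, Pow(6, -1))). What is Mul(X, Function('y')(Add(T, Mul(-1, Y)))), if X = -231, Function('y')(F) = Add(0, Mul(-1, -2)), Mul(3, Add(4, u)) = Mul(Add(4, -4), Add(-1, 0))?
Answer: -462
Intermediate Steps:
T = Rational(13, 6) (T = Add(Mul(6, Rational(1, 2)), Mul(-5, Rational(1, 6))) = Add(3, Rational(-5, 6)) = Rational(13, 6) ≈ 2.1667)
u = -4 (u = Add(-4, Mul(Rational(1, 3), Mul(Add(4, -4), Add(-1, 0)))) = Add(-4, Mul(Rational(1, 3), Mul(0, -1))) = Add(-4, Mul(Rational(1, 3), 0)) = Add(-4, 0) = -4)
Y = -4
Function('y')(F) = 2 (Function('y')(F) = Add(0, 2) = 2)
Mul(X, Function('y')(Add(T, Mul(-1, Y)))) = Mul(-231, 2) = -462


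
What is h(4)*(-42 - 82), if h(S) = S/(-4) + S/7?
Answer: 372/7 ≈ 53.143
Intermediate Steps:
h(S) = -3*S/28 (h(S) = S*(-1/4) + S*(1/7) = -S/4 + S/7 = -3*S/28)
h(4)*(-42 - 82) = (-3/28*4)*(-42 - 82) = -3/7*(-124) = 372/7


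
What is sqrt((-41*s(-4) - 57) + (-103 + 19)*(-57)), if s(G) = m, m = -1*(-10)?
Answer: sqrt(4321) ≈ 65.734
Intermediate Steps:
m = 10
s(G) = 10
sqrt((-41*s(-4) - 57) + (-103 + 19)*(-57)) = sqrt((-41*10 - 57) + (-103 + 19)*(-57)) = sqrt((-410 - 57) - 84*(-57)) = sqrt(-467 + 4788) = sqrt(4321)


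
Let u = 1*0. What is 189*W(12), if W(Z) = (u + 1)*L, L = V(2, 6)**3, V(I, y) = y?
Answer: 40824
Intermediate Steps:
u = 0
L = 216 (L = 6**3 = 216)
W(Z) = 216 (W(Z) = (0 + 1)*216 = 1*216 = 216)
189*W(12) = 189*216 = 40824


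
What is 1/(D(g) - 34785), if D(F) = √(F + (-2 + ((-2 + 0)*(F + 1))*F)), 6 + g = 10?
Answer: -34785/1209996263 - I*√38/1209996263 ≈ -2.8748e-5 - 5.0946e-9*I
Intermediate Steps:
g = 4 (g = -6 + 10 = 4)
D(F) = √(-2 + F + F*(-2 - 2*F)) (D(F) = √(F + (-2 + (-2*(1 + F))*F)) = √(F + (-2 + (-2 - 2*F)*F)) = √(F + (-2 + F*(-2 - 2*F))) = √(-2 + F + F*(-2 - 2*F)))
1/(D(g) - 34785) = 1/(√(-2 - 1*4 - 2*4²) - 34785) = 1/(√(-2 - 4 - 2*16) - 34785) = 1/(√(-2 - 4 - 32) - 34785) = 1/(√(-38) - 34785) = 1/(I*√38 - 34785) = 1/(-34785 + I*√38)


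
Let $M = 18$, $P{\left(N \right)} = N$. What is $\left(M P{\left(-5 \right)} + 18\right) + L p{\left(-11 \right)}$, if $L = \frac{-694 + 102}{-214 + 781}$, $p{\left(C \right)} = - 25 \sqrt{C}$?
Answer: $-72 + \frac{14800 i \sqrt{11}}{567} \approx -72.0 + 86.572 i$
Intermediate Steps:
$L = - \frac{592}{567} \approx -1.0441$
$\left(M P{\left(-5 \right)} + 18\right) + L p{\left(-11 \right)} = \left(18 \left(-5\right) + 18\right) - \frac{592 \left(- 25 \sqrt{-11}\right)}{567} = \left(-90 + 18\right) - \frac{592 \left(- 25 i \sqrt{11}\right)}{567} = -72 - \frac{592 \left(- 25 i \sqrt{11}\right)}{567} = -72 + \frac{14800 i \sqrt{11}}{567}$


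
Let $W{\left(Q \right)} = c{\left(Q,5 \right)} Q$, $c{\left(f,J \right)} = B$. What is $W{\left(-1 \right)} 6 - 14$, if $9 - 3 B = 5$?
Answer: $-22$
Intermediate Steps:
$B = \frac{4}{3}$ ($B = 3 - \frac{5}{3} = \frac{4}{3} \approx 1.3333$)
$c{\left(f,J \right)} = \frac{4}{3}$
$W{\left(Q \right)} = \frac{4 Q}{3}$
$W{\left(-1 \right)} 6 - 14 = \frac{4}{3} \left(-1\right) 6 - 14 = \left(- \frac{4}{3}\right) 6 - 14 = -8 - 14 = -22$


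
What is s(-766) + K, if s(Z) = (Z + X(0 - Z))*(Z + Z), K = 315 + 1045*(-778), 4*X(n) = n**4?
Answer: -131860236793471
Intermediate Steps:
X(n) = n**4/4
K = -812695 (K = 315 - 813010 = -812695)
s(Z) = 2*Z*(Z + Z**4/4) (s(Z) = (Z + (0 - Z)**4/4)*(Z + Z) = (Z + (-Z)**4/4)*(2*Z) = (Z + Z**4/4)*(2*Z) = 2*Z*(Z + Z**4/4))
s(-766) + K = (1/2)*(-766)**2*(4 + (-766)**3) - 812695 = (1/2)*586756*(4 - 449455096) - 812695 = (1/2)*586756*(-449455092) - 812695 = -131860235980776 - 812695 = -131860236793471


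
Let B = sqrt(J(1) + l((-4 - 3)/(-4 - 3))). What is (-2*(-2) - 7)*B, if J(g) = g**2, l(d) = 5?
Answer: -3*sqrt(6) ≈ -7.3485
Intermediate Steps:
B = sqrt(6) (B = sqrt(1**2 + 5) = sqrt(1 + 5) = sqrt(6) ≈ 2.4495)
(-2*(-2) - 7)*B = (-2*(-2) - 7)*sqrt(6) = (4 - 7)*sqrt(6) = -3*sqrt(6)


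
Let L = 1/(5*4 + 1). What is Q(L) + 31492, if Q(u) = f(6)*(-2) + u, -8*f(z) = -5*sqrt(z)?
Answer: 661333/21 - 5*sqrt(6)/4 ≈ 31489.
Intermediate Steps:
f(z) = 5*sqrt(z)/8 (f(z) = -(-5)*sqrt(z)/8 = 5*sqrt(z)/8)
L = 1/21 (L = 1/(20 + 1) = 1/21 ≈ 0.047619)
Q(u) = u - 5*sqrt(6)/4 (Q(u) = (5*sqrt(6)/8)*(-2) + u = -5*sqrt(6)/4 + u = u - 5*sqrt(6)/4)
Q(L) + 31492 = (1/21 - 5*sqrt(6)/4) + 31492 = 661333/21 - 5*sqrt(6)/4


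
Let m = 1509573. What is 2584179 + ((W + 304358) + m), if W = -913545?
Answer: 3484565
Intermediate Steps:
2584179 + ((W + 304358) + m) = 2584179 + ((-913545 + 304358) + 1509573) = 2584179 + (-609187 + 1509573) = 2584179 + 900386 = 3484565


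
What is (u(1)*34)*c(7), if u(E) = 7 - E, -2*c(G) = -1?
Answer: 102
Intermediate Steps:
c(G) = 1/2 (c(G) = -1/2*(-1) = 1/2)
(u(1)*34)*c(7) = ((7 - 1*1)*34)*(1/2) = ((7 - 1)*34)*(1/2) = (6*34)*(1/2) = 204*(1/2) = 102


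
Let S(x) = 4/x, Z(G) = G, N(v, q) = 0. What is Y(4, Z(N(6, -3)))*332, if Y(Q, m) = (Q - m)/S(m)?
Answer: 0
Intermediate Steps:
Y(Q, m) = m*(Q - m)/4 (Y(Q, m) = (Q - m)/((4/m)) = (Q - m)*(m/4) = m*(Q - m)/4)
Y(4, Z(N(6, -3)))*332 = ((1/4)*0*(4 - 1*0))*332 = ((1/4)*0*(4 + 0))*332 = ((1/4)*0*4)*332 = 0*332 = 0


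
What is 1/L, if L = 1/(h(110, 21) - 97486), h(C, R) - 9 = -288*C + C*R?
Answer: -126847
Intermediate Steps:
h(C, R) = 9 - 288*C + C*R (h(C, R) = 9 + (-288*C + C*R) = 9 - 288*C + C*R)
L = -1/126847 (L = 1/((9 - 288*110 + 110*21) - 97486) = 1/((9 - 31680 + 2310) - 97486) = 1/(-29361 - 97486) = 1/(-126847) = -1/126847 ≈ -7.8835e-6)
1/L = 1/(-1/126847) = -126847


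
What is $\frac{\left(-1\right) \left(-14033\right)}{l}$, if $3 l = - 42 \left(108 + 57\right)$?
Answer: $- \frac{14033}{2310} \approx -6.0749$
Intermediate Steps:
$l = -2310$ ($l = \frac{\left(-42\right) \left(108 + 57\right)}{3} = \frac{\left(-42\right) 165}{3} = \frac{1}{3} \left(-6930\right) = -2310$)
$\frac{\left(-1\right) \left(-14033\right)}{l} = \frac{\left(-1\right) \left(-14033\right)}{-2310} = 14033 \left(- \frac{1}{2310}\right) = - \frac{14033}{2310}$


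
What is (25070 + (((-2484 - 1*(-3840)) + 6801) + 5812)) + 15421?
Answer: 54460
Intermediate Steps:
(25070 + (((-2484 - 1*(-3840)) + 6801) + 5812)) + 15421 = (25070 + (((-2484 + 3840) + 6801) + 5812)) + 15421 = (25070 + ((1356 + 6801) + 5812)) + 15421 = (25070 + (8157 + 5812)) + 15421 = (25070 + 13969) + 15421 = 39039 + 15421 = 54460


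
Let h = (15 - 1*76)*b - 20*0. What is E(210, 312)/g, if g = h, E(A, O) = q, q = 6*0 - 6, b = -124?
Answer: -3/3782 ≈ -0.00079323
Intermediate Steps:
q = -6 (q = 0 - 6 = -6)
h = 7564 (h = (15 - 1*76)*(-124) - 20*0 = (15 - 76)*(-124) + 0 = -61*(-124) + 0 = 7564 + 0 = 7564)
E(A, O) = -6
g = 7564
E(210, 312)/g = -6/7564 = -6*1/7564 = -3/3782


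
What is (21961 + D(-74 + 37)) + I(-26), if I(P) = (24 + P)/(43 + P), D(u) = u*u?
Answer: 396608/17 ≈ 23330.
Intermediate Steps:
D(u) = u²
I(P) = (24 + P)/(43 + P)
(21961 + D(-74 + 37)) + I(-26) = (21961 + (-74 + 37)²) + (24 - 26)/(43 - 26) = (21961 + (-37)²) - 2/17 = (21961 + 1369) + (1/17)*(-2) = 23330 - 2/17 = 396608/17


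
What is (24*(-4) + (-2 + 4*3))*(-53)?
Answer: 4558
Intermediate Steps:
(24*(-4) + (-2 + 4*3))*(-53) = (-96 + (-2 + 12))*(-53) = (-96 + 10)*(-53) = -86*(-53) = 4558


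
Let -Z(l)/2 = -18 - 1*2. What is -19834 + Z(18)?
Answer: -19794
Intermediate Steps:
Z(l) = 40 (Z(l) = -2*(-18 - 1*2) = -2*(-18 - 2) = -2*(-20) = 40)
-19834 + Z(18) = -19834 + 40 = -19794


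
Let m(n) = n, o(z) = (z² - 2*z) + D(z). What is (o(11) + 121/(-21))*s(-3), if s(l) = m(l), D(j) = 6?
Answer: -2084/7 ≈ -297.71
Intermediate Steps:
o(z) = 6 + z² - 2*z (o(z) = (z² - 2*z) + 6 = 6 + z² - 2*z)
s(l) = l
(o(11) + 121/(-21))*s(-3) = ((6 + 11² - 2*11) + 121/(-21))*(-3) = ((6 + 121 - 22) + 121*(-1/21))*(-3) = (105 - 121/21)*(-3) = (2084/21)*(-3) = -2084/7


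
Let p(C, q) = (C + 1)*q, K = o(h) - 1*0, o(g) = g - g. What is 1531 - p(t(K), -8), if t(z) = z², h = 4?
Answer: 1539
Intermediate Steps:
o(g) = 0
K = 0 (K = 0 - 1*0 = 0 + 0 = 0)
p(C, q) = q*(1 + C) (p(C, q) = (1 + C)*q = q*(1 + C))
1531 - p(t(K), -8) = 1531 - (-8)*(1 + 0²) = 1531 - (-8)*(1 + 0) = 1531 - (-8) = 1531 - 1*(-8) = 1531 + 8 = 1539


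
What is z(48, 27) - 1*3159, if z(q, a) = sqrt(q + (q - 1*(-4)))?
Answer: -3149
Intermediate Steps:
z(q, a) = sqrt(4 + 2*q) (z(q, a) = sqrt(q + (q + 4)) = sqrt(q + (4 + q)) = sqrt(4 + 2*q))
z(48, 27) - 1*3159 = sqrt(4 + 2*48) - 1*3159 = sqrt(4 + 96) - 3159 = sqrt(100) - 3159 = 10 - 3159 = -3149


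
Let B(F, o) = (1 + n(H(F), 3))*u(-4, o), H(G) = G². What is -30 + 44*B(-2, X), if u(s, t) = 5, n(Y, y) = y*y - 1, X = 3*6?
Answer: 1950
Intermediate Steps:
X = 18
n(Y, y) = -1 + y² (n(Y, y) = y² - 1 = -1 + y²)
B(F, o) = 45 (B(F, o) = (1 + (-1 + 3²))*5 = (1 + (-1 + 9))*5 = (1 + 8)*5 = 9*5 = 45)
-30 + 44*B(-2, X) = -30 + 44*45 = -30 + 1980 = 1950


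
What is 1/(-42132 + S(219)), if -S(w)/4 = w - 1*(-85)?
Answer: -1/43348 ≈ -2.3069e-5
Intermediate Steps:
S(w) = -340 - 4*w (S(w) = -4*(w - 1*(-85)) = -4*(w + 85) = -4*(85 + w) = -340 - 4*w)
1/(-42132 + S(219)) = 1/(-42132 + (-340 - 4*219)) = 1/(-42132 + (-340 - 876)) = 1/(-42132 - 1216) = 1/(-43348) = -1/43348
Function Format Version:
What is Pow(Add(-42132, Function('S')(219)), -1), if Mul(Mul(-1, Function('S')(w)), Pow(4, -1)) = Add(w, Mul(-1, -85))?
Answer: Rational(-1, 43348) ≈ -2.3069e-5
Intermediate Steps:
Function('S')(w) = Add(-340, Mul(-4, w)) (Function('S')(w) = Mul(-4, Add(w, Mul(-1, -85))) = Mul(-4, Add(w, 85)) = Mul(-4, Add(85, w)) = Add(-340, Mul(-4, w)))
Pow(Add(-42132, Function('S')(219)), -1) = Pow(Add(-42132, Add(-340, Mul(-4, 219))), -1) = Pow(Add(-42132, Add(-340, -876)), -1) = Pow(Add(-42132, -1216), -1) = Pow(-43348, -1) = Rational(-1, 43348)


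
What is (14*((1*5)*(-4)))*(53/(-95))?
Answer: 2968/19 ≈ 156.21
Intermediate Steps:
(14*((1*5)*(-4)))*(53/(-95)) = (14*(5*(-4)))*(53*(-1/95)) = (14*(-20))*(-53/95) = -280*(-53/95) = 2968/19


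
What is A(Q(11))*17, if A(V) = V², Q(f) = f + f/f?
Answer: 2448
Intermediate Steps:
Q(f) = 1 + f (Q(f) = f + 1 = 1 + f)
A(Q(11))*17 = (1 + 11)²*17 = 12²*17 = 144*17 = 2448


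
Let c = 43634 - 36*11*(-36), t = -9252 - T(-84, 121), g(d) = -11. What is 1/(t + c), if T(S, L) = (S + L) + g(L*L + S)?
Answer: 1/48612 ≈ 2.0571e-5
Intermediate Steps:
T(S, L) = -11 + L + S (T(S, L) = (S + L) - 11 = (L + S) - 11 = -11 + L + S)
t = -9278 (t = -9252 - (-11 + 121 - 84) = -9252 - 1*26 = -9252 - 26 = -9278)
c = 57890 (c = 43634 - 396*(-36) = 43634 - 1*(-14256) = 43634 + 14256 = 57890)
1/(t + c) = 1/(-9278 + 57890) = 1/48612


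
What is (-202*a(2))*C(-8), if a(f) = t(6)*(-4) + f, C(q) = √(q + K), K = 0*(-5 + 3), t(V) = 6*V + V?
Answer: 67064*I*√2 ≈ 94843.0*I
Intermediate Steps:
t(V) = 7*V
K = 0 (K = 0*(-2) = 0)
C(q) = √q (C(q) = √(q + 0) = √q)
a(f) = -168 + f (a(f) = (7*6)*(-4) + f = 42*(-4) + f = -168 + f)
(-202*a(2))*C(-8) = (-202*(-168 + 2))*√(-8) = (-202*(-166))*(2*I*√2) = 33532*(2*I*√2) = 67064*I*√2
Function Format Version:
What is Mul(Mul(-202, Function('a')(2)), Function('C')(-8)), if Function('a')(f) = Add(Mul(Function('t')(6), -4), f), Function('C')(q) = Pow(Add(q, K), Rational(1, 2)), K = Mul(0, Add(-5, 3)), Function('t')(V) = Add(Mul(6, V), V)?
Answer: Mul(67064, I, Pow(2, Rational(1, 2))) ≈ Mul(94843., I)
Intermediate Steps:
Function('t')(V) = Mul(7, V)
K = 0 (K = Mul(0, -2) = 0)
Function('C')(q) = Pow(q, Rational(1, 2)) (Function('C')(q) = Pow(Add(q, 0), Rational(1, 2)) = Pow(q, Rational(1, 2)))
Function('a')(f) = Add(-168, f) (Function('a')(f) = Add(Mul(Mul(7, 6), -4), f) = Add(Mul(42, -4), f) = Add(-168, f))
Mul(Mul(-202, Function('a')(2)), Function('C')(-8)) = Mul(Mul(-202, Add(-168, 2)), Pow(-8, Rational(1, 2))) = Mul(Mul(-202, -166), Mul(2, I, Pow(2, Rational(1, 2)))) = Mul(33532, Mul(2, I, Pow(2, Rational(1, 2)))) = Mul(67064, I, Pow(2, Rational(1, 2)))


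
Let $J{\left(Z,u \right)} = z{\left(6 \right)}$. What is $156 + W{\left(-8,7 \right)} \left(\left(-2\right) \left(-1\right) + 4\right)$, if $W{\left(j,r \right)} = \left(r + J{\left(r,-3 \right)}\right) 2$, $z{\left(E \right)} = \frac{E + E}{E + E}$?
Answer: $252$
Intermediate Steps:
$z{\left(E \right)} = 1$ ($z{\left(E \right)} = \frac{2 E}{2 E} = 2 E \frac{1}{2 E} = 1$)
$J{\left(Z,u \right)} = 1$
$W{\left(j,r \right)} = 2 + 2 r$ ($W{\left(j,r \right)} = \left(r + 1\right) 2 = \left(1 + r\right) 2 = 2 + 2 r$)
$156 + W{\left(-8,7 \right)} \left(\left(-2\right) \left(-1\right) + 4\right) = 156 + \left(2 + 2 \cdot 7\right) \left(\left(-2\right) \left(-1\right) + 4\right) = 156 + \left(2 + 14\right) \left(2 + 4\right) = 156 + 16 \cdot 6 = 156 + 96 = 252$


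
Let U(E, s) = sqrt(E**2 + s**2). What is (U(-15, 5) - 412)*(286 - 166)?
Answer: -49440 + 600*sqrt(10) ≈ -47543.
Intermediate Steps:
(U(-15, 5) - 412)*(286 - 166) = (sqrt((-15)**2 + 5**2) - 412)*(286 - 166) = (sqrt(225 + 25) - 412)*120 = (sqrt(250) - 412)*120 = (5*sqrt(10) - 412)*120 = (-412 + 5*sqrt(10))*120 = -49440 + 600*sqrt(10)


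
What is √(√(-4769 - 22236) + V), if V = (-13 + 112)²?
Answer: √(9801 + I*√27005) ≈ 99.003 + 0.8299*I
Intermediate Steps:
V = 9801 (V = 99² = 9801)
√(√(-4769 - 22236) + V) = √(√(-4769 - 22236) + 9801) = √(√(-27005) + 9801) = √(I*√27005 + 9801) = √(9801 + I*√27005)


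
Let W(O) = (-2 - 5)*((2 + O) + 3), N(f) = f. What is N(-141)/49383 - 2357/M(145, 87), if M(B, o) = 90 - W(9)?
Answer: -38807413/3094668 ≈ -12.540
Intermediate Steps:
W(O) = -35 - 7*O (W(O) = -7*(5 + O) = -35 - 7*O)
M(B, o) = 188 (M(B, o) = 90 - (-35 - 7*9) = 90 - (-35 - 63) = 90 - 1*(-98) = 90 + 98 = 188)
N(-141)/49383 - 2357/M(145, 87) = -141/49383 - 2357/188 = -141*1/49383 - 2357*1/188 = -47/16461 - 2357/188 = -38807413/3094668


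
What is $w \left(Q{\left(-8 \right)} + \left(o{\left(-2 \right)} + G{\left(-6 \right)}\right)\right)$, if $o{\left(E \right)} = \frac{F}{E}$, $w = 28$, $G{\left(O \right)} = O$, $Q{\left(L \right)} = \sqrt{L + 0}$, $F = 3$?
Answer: $-210 + 56 i \sqrt{2} \approx -210.0 + 79.196 i$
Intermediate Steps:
$Q{\left(L \right)} = \sqrt{L}$
$o{\left(E \right)} = \frac{3}{E}$
$w \left(Q{\left(-8 \right)} + \left(o{\left(-2 \right)} + G{\left(-6 \right)}\right)\right) = 28 \left(\sqrt{-8} - \left(6 - \frac{3}{-2}\right)\right) = 28 \left(2 i \sqrt{2} + \left(3 \left(- \frac{1}{2}\right) - 6\right)\right) = 28 \left(2 i \sqrt{2} - \frac{15}{2}\right) = 28 \left(- \frac{15}{2} + 2 i \sqrt{2}\right) = -210 + 56 i \sqrt{2}$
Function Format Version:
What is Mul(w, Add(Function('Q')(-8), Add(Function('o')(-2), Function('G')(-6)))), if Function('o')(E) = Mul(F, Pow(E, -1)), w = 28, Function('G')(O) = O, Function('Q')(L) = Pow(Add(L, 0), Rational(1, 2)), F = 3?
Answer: Add(-210, Mul(56, I, Pow(2, Rational(1, 2)))) ≈ Add(-210.00, Mul(79.196, I))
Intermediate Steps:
Function('Q')(L) = Pow(L, Rational(1, 2))
Function('o')(E) = Mul(3, Pow(E, -1))
Mul(w, Add(Function('Q')(-8), Add(Function('o')(-2), Function('G')(-6)))) = Mul(28, Add(Pow(-8, Rational(1, 2)), Add(Mul(3, Pow(-2, -1)), -6))) = Mul(28, Add(Mul(2, I, Pow(2, Rational(1, 2))), Add(Mul(3, Rational(-1, 2)), -6))) = Mul(28, Add(Mul(2, I, Pow(2, Rational(1, 2))), Add(Rational(-3, 2), -6))) = Mul(28, Add(Mul(2, I, Pow(2, Rational(1, 2))), Rational(-15, 2))) = Mul(28, Add(Rational(-15, 2), Mul(2, I, Pow(2, Rational(1, 2))))) = Add(-210, Mul(56, I, Pow(2, Rational(1, 2))))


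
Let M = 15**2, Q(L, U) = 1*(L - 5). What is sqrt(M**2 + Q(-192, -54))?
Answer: 2*sqrt(12607) ≈ 224.56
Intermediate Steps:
Q(L, U) = -5 + L (Q(L, U) = 1*(-5 + L) = -5 + L)
M = 225
sqrt(M**2 + Q(-192, -54)) = sqrt(225**2 + (-5 - 192)) = sqrt(50625 - 197) = sqrt(50428) = 2*sqrt(12607)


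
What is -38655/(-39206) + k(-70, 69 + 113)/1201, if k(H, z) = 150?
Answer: 52305555/47086406 ≈ 1.1108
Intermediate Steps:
-38655/(-39206) + k(-70, 69 + 113)/1201 = -38655/(-39206) + 150/1201 = -38655*(-1/39206) + 150*(1/1201) = 38655/39206 + 150/1201 = 52305555/47086406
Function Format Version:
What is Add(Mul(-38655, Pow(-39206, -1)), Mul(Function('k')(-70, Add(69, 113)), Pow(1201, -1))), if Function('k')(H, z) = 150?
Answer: Rational(52305555, 47086406) ≈ 1.1108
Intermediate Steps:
Add(Mul(-38655, Pow(-39206, -1)), Mul(Function('k')(-70, Add(69, 113)), Pow(1201, -1))) = Add(Mul(-38655, Pow(-39206, -1)), Mul(150, Pow(1201, -1))) = Add(Mul(-38655, Rational(-1, 39206)), Mul(150, Rational(1, 1201))) = Add(Rational(38655, 39206), Rational(150, 1201)) = Rational(52305555, 47086406)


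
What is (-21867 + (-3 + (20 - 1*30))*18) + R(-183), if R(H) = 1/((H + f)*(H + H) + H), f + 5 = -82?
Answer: -2179976336/98637 ≈ -22101.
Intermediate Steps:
f = -87 (f = -5 - 82 = -87)
R(H) = 1/(H + 2*H*(-87 + H)) (R(H) = 1/((H - 87)*(H + H) + H) = 1/((-87 + H)*(2*H) + H) = 1/(2*H*(-87 + H) + H) = 1/(H + 2*H*(-87 + H)))
(-21867 + (-3 + (20 - 1*30))*18) + R(-183) = (-21867 + (-3 + (20 - 1*30))*18) + 1/((-183)*(-173 + 2*(-183))) = (-21867 + (-3 + (20 - 30))*18) - 1/(183*(-173 - 366)) = (-21867 + (-3 - 10)*18) - 1/183/(-539) = (-21867 - 13*18) - 1/183*(-1/539) = (-21867 - 234) + 1/98637 = -22101 + 1/98637 = -2179976336/98637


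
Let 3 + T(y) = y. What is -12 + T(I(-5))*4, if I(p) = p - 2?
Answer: -52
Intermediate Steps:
I(p) = -2 + p
T(y) = -3 + y
-12 + T(I(-5))*4 = -12 + (-3 + (-2 - 5))*4 = -12 + (-3 - 7)*4 = -12 - 10*4 = -12 - 40 = -52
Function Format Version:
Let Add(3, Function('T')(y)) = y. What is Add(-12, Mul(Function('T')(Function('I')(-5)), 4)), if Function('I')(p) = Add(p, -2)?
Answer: -52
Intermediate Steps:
Function('I')(p) = Add(-2, p)
Function('T')(y) = Add(-3, y)
Add(-12, Mul(Function('T')(Function('I')(-5)), 4)) = Add(-12, Mul(Add(-3, Add(-2, -5)), 4)) = Add(-12, Mul(Add(-3, -7), 4)) = Add(-12, Mul(-10, 4)) = Add(-12, -40) = -52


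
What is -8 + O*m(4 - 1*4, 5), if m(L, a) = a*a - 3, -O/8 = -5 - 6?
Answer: 1928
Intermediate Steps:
O = 88 (O = -8*(-5 - 6) = -8*(-11) = 88)
m(L, a) = -3 + a² (m(L, a) = a² - 3 = -3 + a²)
-8 + O*m(4 - 1*4, 5) = -8 + 88*(-3 + 5²) = -8 + 88*(-3 + 25) = -8 + 88*22 = -8 + 1936 = 1928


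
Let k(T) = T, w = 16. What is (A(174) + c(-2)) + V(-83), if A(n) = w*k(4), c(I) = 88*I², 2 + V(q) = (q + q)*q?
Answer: 14192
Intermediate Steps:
V(q) = -2 + 2*q² (V(q) = -2 + (q + q)*q = -2 + (2*q)*q = -2 + 2*q²)
A(n) = 64 (A(n) = 16*4 = 64)
(A(174) + c(-2)) + V(-83) = (64 + 88*(-2)²) + (-2 + 2*(-83)²) = (64 + 88*4) + (-2 + 2*6889) = (64 + 352) + (-2 + 13778) = 416 + 13776 = 14192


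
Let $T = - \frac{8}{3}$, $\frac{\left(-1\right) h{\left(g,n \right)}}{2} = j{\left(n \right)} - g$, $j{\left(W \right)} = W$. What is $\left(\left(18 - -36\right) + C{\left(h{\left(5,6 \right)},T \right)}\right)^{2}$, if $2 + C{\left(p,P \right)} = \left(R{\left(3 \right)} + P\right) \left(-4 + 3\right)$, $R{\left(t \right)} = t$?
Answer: $\frac{24025}{9} \approx 2669.4$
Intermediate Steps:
$h{\left(g,n \right)} = - 2 n + 2 g$ ($h{\left(g,n \right)} = - 2 \left(n - g\right) = - 2 n + 2 g$)
$T = - \frac{8}{3}$ ($T = \left(-8\right) \frac{1}{3} = - \frac{8}{3} \approx -2.6667$)
$C{\left(p,P \right)} = -5 - P$ ($C{\left(p,P \right)} = -2 + \left(3 + P\right) \left(-4 + 3\right) = -2 + \left(3 + P\right) \left(-1\right) = -2 - \left(3 + P\right) = -5 - P$)
$\left(\left(18 - -36\right) + C{\left(h{\left(5,6 \right)},T \right)}\right)^{2} = \left(\left(18 - -36\right) - \frac{7}{3}\right)^{2} = \left(\left(18 + 36\right) + \left(-5 + \frac{8}{3}\right)\right)^{2} = \left(54 - \frac{7}{3}\right)^{2} = \left(\frac{155}{3}\right)^{2} = \frac{24025}{9}$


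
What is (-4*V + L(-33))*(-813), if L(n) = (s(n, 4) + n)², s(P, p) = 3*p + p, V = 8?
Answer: -208941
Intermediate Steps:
s(P, p) = 4*p
L(n) = (16 + n)² (L(n) = (4*4 + n)² = (16 + n)²)
(-4*V + L(-33))*(-813) = (-4*8 + (16 - 33)²)*(-813) = (-32 + (-17)²)*(-813) = (-32 + 289)*(-813) = 257*(-813) = -208941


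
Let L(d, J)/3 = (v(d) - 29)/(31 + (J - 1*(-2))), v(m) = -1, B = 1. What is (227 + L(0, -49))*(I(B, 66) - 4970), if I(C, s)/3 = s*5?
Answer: -1851695/2 ≈ -9.2585e+5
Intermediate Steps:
I(C, s) = 15*s (I(C, s) = 3*(s*5) = 3*(5*s) = 15*s)
L(d, J) = -90/(33 + J) (L(d, J) = 3*((-1 - 29)/(31 + (J - 1*(-2)))) = 3*(-30/(31 + (J + 2))) = 3*(-30/(31 + (2 + J))) = 3*(-30/(33 + J)) = -90/(33 + J))
(227 + L(0, -49))*(I(B, 66) - 4970) = (227 - 90/(33 - 49))*(15*66 - 4970) = (227 - 90/(-16))*(990 - 4970) = (227 - 90*(-1/16))*(-3980) = (227 + 45/8)*(-3980) = (1861/8)*(-3980) = -1851695/2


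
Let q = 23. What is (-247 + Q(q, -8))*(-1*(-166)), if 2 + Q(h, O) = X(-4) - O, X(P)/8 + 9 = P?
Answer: -57270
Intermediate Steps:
X(P) = -72 + 8*P
Q(h, O) = -106 - O (Q(h, O) = -2 + ((-72 + 8*(-4)) - O) = -2 + ((-72 - 32) - O) = -2 + (-104 - O) = -106 - O)
(-247 + Q(q, -8))*(-1*(-166)) = (-247 + (-106 - 1*(-8)))*(-1*(-166)) = (-247 + (-106 + 8))*166 = (-247 - 98)*166 = -345*166 = -57270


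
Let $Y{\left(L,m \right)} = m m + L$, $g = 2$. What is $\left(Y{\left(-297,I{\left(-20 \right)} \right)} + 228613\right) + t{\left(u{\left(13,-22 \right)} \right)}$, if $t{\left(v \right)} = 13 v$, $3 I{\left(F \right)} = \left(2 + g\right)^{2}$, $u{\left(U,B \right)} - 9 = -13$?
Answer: $\frac{2054632}{9} \approx 2.2829 \cdot 10^{5}$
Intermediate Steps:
$u{\left(U,B \right)} = -4$ ($u{\left(U,B \right)} = 9 - 13 = -4$)
$I{\left(F \right)} = \frac{16}{3}$ ($I{\left(F \right)} = \frac{\left(2 + 2\right)^{2}}{3} = \frac{4^{2}}{3} = \frac{1}{3} \cdot 16 = \frac{16}{3}$)
$Y{\left(L,m \right)} = L + m^{2}$ ($Y{\left(L,m \right)} = m^{2} + L = L + m^{2}$)
$\left(Y{\left(-297,I{\left(-20 \right)} \right)} + 228613\right) + t{\left(u{\left(13,-22 \right)} \right)} = \left(\left(-297 + \left(\frac{16}{3}\right)^{2}\right) + 228613\right) + 13 \left(-4\right) = \left(\left(-297 + \frac{256}{9}\right) + 228613\right) - 52 = \left(- \frac{2417}{9} + 228613\right) - 52 = \frac{2055100}{9} - 52 = \frac{2054632}{9}$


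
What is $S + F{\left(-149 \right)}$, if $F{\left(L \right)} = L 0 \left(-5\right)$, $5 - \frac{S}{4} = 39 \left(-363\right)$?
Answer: $56648$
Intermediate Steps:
$S = 56648$ ($S = 20 - 4 \cdot 39 \left(-363\right) = 20 - -56628 = 20 + 56628 = 56648$)
$F{\left(L \right)} = 0$ ($F{\left(L \right)} = L 0 = 0$)
$S + F{\left(-149 \right)} = 56648 + 0 = 56648$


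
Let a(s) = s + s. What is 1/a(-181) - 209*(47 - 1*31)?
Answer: -1210529/362 ≈ -3344.0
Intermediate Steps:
a(s) = 2*s
1/a(-181) - 209*(47 - 1*31) = 1/(2*(-181)) - 209*(47 - 1*31) = 1/(-362) - 209*(47 - 31) = -1/362 - 209*16 = -1/362 - 3344 = -1210529/362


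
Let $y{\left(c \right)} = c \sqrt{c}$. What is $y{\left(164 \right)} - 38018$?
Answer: $-38018 + 328 \sqrt{41} \approx -35918.0$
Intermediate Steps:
$y{\left(c \right)} = c^{\frac{3}{2}}$
$y{\left(164 \right)} - 38018 = 164^{\frac{3}{2}} - 38018 = 328 \sqrt{41} - 38018 = -38018 + 328 \sqrt{41}$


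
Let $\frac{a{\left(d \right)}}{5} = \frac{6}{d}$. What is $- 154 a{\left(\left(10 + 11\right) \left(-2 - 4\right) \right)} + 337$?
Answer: $\frac{1121}{3} \approx 373.67$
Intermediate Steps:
$a{\left(d \right)} = \frac{30}{d}$ ($a{\left(d \right)} = 5 \frac{6}{d} = \frac{30}{d}$)
$- 154 a{\left(\left(10 + 11\right) \left(-2 - 4\right) \right)} + 337 = - 154 \frac{30}{\left(10 + 11\right) \left(-2 - 4\right)} + 337 = - 154 \frac{30}{21 \left(-6\right)} + 337 = - 154 \frac{30}{-126} + 337 = - 154 \cdot 30 \left(- \frac{1}{126}\right) + 337 = \left(-154\right) \left(- \frac{5}{21}\right) + 337 = \frac{110}{3} + 337 = \frac{1121}{3}$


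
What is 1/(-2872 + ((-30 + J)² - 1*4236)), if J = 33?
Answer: -1/7099 ≈ -0.00014086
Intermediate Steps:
1/(-2872 + ((-30 + J)² - 1*4236)) = 1/(-2872 + ((-30 + 33)² - 1*4236)) = 1/(-2872 + (3² - 4236)) = 1/(-2872 + (9 - 4236)) = 1/(-2872 - 4227) = 1/(-7099) = -1/7099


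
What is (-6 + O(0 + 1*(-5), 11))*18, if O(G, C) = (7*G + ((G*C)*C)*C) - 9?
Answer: -120690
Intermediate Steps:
O(G, C) = -9 + 7*G + G*C³ (O(G, C) = (7*G + ((C*G)*C)*C) - 9 = (7*G + (G*C²)*C) - 9 = (7*G + G*C³) - 9 = -9 + 7*G + G*C³)
(-6 + O(0 + 1*(-5), 11))*18 = (-6 + (-9 + 7*(0 + 1*(-5)) + (0 + 1*(-5))*11³))*18 = (-6 + (-9 + 7*(0 - 5) + (0 - 5)*1331))*18 = (-6 + (-9 + 7*(-5) - 5*1331))*18 = (-6 + (-9 - 35 - 6655))*18 = (-6 - 6699)*18 = -6705*18 = -120690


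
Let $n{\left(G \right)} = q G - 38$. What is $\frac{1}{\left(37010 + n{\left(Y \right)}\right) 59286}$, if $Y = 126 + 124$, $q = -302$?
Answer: $- \frac{1}{2284171008} \approx -4.378 \cdot 10^{-10}$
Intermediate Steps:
$Y = 250$
$n{\left(G \right)} = -38 - 302 G$ ($n{\left(G \right)} = - 302 G - 38 = -38 - 302 G$)
$\frac{1}{\left(37010 + n{\left(Y \right)}\right) 59286} = \frac{1}{\left(37010 - 75538\right) 59286} = \frac{1}{37010 - 75538} \cdot \frac{1}{59286} = \frac{1}{-38528} \cdot \frac{1}{59286} = \left(- \frac{1}{38528}\right) \frac{1}{59286} = - \frac{1}{2284171008}$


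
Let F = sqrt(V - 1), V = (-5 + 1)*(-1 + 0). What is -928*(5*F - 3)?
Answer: 2784 - 4640*sqrt(3) ≈ -5252.7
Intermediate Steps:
V = 4 (V = -4*(-1) = 4)
F = sqrt(3) (F = sqrt(4 - 1) = sqrt(3) ≈ 1.7320)
-928*(5*F - 3) = -928*(5*sqrt(3) - 3) = -928*(-3 + 5*sqrt(3)) = 2784 - 4640*sqrt(3)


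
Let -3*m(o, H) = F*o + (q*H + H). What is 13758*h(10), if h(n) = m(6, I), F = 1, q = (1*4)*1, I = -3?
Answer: 41274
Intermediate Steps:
q = 4 (q = 4*1 = 4)
m(o, H) = -5*H/3 - o/3 (m(o, H) = -(1*o + (4*H + H))/3 = -(o + 5*H)/3 = -5*H/3 - o/3)
h(n) = 3 (h(n) = -5/3*(-3) - 1/3*6 = 5 - 2 = 3)
13758*h(10) = 13758*3 = 41274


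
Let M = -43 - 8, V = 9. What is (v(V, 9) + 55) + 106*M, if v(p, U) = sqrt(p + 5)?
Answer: -5351 + sqrt(14) ≈ -5347.3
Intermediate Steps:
v(p, U) = sqrt(5 + p)
M = -51
(v(V, 9) + 55) + 106*M = (sqrt(5 + 9) + 55) + 106*(-51) = (sqrt(14) + 55) - 5406 = (55 + sqrt(14)) - 5406 = -5351 + sqrt(14)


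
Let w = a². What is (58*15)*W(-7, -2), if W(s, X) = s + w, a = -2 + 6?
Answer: 7830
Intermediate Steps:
a = 4
w = 16 (w = 4² = 16)
W(s, X) = 16 + s (W(s, X) = s + 16 = 16 + s)
(58*15)*W(-7, -2) = (58*15)*(16 - 7) = 870*9 = 7830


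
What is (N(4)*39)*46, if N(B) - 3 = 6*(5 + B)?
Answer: 102258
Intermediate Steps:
N(B) = 33 + 6*B (N(B) = 3 + 6*(5 + B) = 3 + (30 + 6*B) = 33 + 6*B)
(N(4)*39)*46 = ((33 + 6*4)*39)*46 = ((33 + 24)*39)*46 = (57*39)*46 = 2223*46 = 102258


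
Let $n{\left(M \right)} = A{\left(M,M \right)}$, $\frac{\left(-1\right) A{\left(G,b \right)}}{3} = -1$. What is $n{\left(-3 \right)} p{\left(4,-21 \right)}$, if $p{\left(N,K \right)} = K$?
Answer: $-63$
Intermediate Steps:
$A{\left(G,b \right)} = 3$ ($A{\left(G,b \right)} = \left(-3\right) \left(-1\right) = 3$)
$n{\left(M \right)} = 3$
$n{\left(-3 \right)} p{\left(4,-21 \right)} = 3 \left(-21\right) = -63$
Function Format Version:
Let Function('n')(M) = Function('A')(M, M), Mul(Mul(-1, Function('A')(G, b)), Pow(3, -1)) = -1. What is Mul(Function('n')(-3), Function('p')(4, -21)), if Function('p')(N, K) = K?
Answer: -63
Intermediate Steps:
Function('A')(G, b) = 3 (Function('A')(G, b) = Mul(-3, -1) = 3)
Function('n')(M) = 3
Mul(Function('n')(-3), Function('p')(4, -21)) = Mul(3, -21) = -63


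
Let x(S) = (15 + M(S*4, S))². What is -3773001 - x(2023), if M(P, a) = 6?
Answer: -3773442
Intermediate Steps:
x(S) = 441 (x(S) = (15 + 6)² = 21² = 441)
-3773001 - x(2023) = -3773001 - 1*441 = -3773001 - 441 = -3773442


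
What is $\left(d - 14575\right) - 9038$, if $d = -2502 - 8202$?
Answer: $-34317$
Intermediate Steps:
$d = -10704$ ($d = -2502 - 8202 = -10704$)
$\left(d - 14575\right) - 9038 = \left(-10704 - 14575\right) - 9038 = -25279 - 9038 = -34317$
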